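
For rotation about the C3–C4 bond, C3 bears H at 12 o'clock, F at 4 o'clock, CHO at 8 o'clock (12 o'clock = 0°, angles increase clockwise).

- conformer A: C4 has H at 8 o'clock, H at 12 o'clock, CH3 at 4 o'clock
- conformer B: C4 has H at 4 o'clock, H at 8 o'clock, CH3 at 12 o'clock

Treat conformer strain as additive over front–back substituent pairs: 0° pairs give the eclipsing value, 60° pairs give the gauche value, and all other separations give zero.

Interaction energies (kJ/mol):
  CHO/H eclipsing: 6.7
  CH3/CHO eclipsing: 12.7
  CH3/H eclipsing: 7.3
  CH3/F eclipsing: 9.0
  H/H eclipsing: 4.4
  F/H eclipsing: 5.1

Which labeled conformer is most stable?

B

A (eclipsed): H(0°)/H(0°) eclipsed 4.4; F(120°)/CH3(120°) eclipsed 9.0; CHO(240°)/H(240°) eclipsed 6.7 → 20.1 kJ/mol.
B (eclipsed): H(0°)/CH3(0°) eclipsed 7.3; F(120°)/H(120°) eclipsed 5.1; CHO(240°)/H(240°) eclipsed 6.7 → 19.1 kJ/mol.
B has the lowest total (19.1 kJ/mol).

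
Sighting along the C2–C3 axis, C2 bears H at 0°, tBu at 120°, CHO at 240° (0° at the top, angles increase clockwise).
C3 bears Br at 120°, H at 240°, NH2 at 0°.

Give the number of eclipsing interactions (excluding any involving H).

1

Non-H eclipsing pairs: tBu(120°)/Br(120°) — 1 interaction.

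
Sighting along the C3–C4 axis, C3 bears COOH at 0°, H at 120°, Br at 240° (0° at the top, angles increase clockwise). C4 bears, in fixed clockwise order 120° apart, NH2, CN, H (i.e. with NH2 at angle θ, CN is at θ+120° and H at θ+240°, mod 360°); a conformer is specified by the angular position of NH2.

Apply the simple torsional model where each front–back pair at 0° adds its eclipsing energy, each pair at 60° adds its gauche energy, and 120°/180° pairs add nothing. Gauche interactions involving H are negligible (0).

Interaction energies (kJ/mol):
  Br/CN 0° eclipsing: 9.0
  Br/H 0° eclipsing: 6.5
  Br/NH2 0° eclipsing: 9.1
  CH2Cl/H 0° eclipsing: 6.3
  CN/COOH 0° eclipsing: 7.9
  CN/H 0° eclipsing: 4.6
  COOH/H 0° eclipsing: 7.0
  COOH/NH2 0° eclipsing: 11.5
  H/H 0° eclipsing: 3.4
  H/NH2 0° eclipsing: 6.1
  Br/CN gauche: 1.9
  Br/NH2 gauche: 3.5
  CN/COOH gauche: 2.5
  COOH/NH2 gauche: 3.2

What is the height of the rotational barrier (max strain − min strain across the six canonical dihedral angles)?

NH2 at 0° (eclipsed): COOH–NH2 eclipsed, H–CN eclipsed, Br–H eclipsed; 11.5 + 4.6 + 6.5 = 22.6 kJ/mol.
NH2 at 60° (staggered): COOH–NH2 gauche, Br–CN gauche; 3.2 + 1.9 = 5.1 kJ/mol.
NH2 at 120° (eclipsed): COOH–H eclipsed, H–NH2 eclipsed, Br–CN eclipsed; 7.0 + 6.1 + 9.0 = 22.1 kJ/mol.
NH2 at 180° (staggered): COOH–CN gauche, Br–NH2 gauche, Br–CN gauche; 2.5 + 3.5 + 1.9 = 7.9 kJ/mol.
NH2 at 240° (eclipsed): COOH–CN eclipsed, H–H eclipsed, Br–NH2 eclipsed; 7.9 + 3.4 + 9.1 = 20.4 kJ/mol.
NH2 at 300° (staggered): COOH–NH2 gauche, COOH–CN gauche, Br–NH2 gauche; 3.2 + 2.5 + 3.5 = 9.2 kJ/mol.
Max at 0° (22.6 kJ/mol), min at 60° (5.1 kJ/mol); barrier = 17.5 kJ/mol.

17.5 kJ/mol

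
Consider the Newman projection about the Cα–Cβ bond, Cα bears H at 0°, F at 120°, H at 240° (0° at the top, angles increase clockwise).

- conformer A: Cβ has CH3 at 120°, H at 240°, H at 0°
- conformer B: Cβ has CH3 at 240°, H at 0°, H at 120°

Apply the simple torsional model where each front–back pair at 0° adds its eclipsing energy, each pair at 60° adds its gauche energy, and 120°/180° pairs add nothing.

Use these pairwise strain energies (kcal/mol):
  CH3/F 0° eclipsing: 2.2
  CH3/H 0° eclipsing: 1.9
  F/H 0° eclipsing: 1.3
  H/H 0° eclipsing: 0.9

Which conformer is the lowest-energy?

A

A (eclipsed): H(0°)/H(0°) eclipsed 0.9; F(120°)/CH3(120°) eclipsed 2.2; H(240°)/H(240°) eclipsed 0.9 → 4.0 kcal/mol.
B (eclipsed): H(0°)/H(0°) eclipsed 0.9; F(120°)/H(120°) eclipsed 1.3; H(240°)/CH3(240°) eclipsed 1.9 → 4.1 kcal/mol.
A has the lowest total (4.0 kcal/mol).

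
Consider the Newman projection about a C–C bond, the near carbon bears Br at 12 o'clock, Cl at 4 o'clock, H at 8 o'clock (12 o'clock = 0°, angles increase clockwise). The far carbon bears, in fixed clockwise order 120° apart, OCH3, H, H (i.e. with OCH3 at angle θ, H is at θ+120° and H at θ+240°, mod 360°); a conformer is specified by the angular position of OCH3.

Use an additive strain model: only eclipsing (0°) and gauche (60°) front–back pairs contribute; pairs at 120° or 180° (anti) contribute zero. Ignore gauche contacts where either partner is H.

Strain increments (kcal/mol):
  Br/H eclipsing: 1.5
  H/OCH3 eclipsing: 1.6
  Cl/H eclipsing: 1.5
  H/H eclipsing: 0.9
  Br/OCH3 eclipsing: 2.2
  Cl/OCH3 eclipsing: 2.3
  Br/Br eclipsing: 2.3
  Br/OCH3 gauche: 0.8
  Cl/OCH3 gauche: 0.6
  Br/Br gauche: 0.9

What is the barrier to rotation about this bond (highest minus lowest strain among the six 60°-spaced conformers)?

4.1 kcal/mol

OCH3 at 0° (eclipsed): Br(0°)/OCH3(0°) eclipsed 2.2; Cl(120°)/H(120°) eclipsed 1.5; H(240°)/H(240°) eclipsed 0.9 → 4.6 kcal/mol.
OCH3 at 60° (staggered): Br(0°)/OCH3(60°) gauche 0.8; Cl(120°)/OCH3(60°) gauche 0.6 → 1.4 kcal/mol.
OCH3 at 120° (eclipsed): Br(0°)/H(0°) eclipsed 1.5; Cl(120°)/OCH3(120°) eclipsed 2.3; H(240°)/H(240°) eclipsed 0.9 → 4.7 kcal/mol.
OCH3 at 180° (staggered): Cl(120°)/OCH3(180°) gauche 0.6 → 0.6 kcal/mol.
OCH3 at 240° (eclipsed): Br(0°)/H(0°) eclipsed 1.5; Cl(120°)/H(120°) eclipsed 1.5; H(240°)/OCH3(240°) eclipsed 1.6 → 4.6 kcal/mol.
OCH3 at 300° (staggered): Br(0°)/OCH3(300°) gauche 0.8 → 0.8 kcal/mol.
Max at 120° (4.7 kcal/mol), min at 180° (0.6 kcal/mol); barrier = 4.1 kcal/mol.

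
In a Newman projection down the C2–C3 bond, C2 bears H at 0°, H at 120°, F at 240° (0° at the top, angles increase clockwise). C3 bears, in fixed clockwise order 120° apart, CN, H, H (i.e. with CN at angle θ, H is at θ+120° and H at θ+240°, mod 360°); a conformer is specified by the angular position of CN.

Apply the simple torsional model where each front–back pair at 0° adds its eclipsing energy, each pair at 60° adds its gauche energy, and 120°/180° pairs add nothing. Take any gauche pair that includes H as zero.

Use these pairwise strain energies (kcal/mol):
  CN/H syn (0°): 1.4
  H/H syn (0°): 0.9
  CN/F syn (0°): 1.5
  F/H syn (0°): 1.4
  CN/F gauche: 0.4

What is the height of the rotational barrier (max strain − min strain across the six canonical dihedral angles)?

3.7 kcal/mol

CN at 0° (eclipsed): H(0°)/CN(0°) eclipsed 1.4; H(120°)/H(120°) eclipsed 0.9; F(240°)/H(240°) eclipsed 1.4 → 3.7 kcal/mol.
CN at 60° (staggered): no non-H gauche contacts → 0.0 kcal/mol.
CN at 120° (eclipsed): H(0°)/H(0°) eclipsed 0.9; H(120°)/CN(120°) eclipsed 1.4; F(240°)/H(240°) eclipsed 1.4 → 3.7 kcal/mol.
CN at 180° (staggered): F(240°)/CN(180°) gauche 0.4 → 0.4 kcal/mol.
CN at 240° (eclipsed): H(0°)/H(0°) eclipsed 0.9; H(120°)/H(120°) eclipsed 0.9; F(240°)/CN(240°) eclipsed 1.5 → 3.3 kcal/mol.
CN at 300° (staggered): F(240°)/CN(300°) gauche 0.4 → 0.4 kcal/mol.
Max at 0° (3.7 kcal/mol), min at 60° (0.0 kcal/mol); barrier = 3.7 kcal/mol.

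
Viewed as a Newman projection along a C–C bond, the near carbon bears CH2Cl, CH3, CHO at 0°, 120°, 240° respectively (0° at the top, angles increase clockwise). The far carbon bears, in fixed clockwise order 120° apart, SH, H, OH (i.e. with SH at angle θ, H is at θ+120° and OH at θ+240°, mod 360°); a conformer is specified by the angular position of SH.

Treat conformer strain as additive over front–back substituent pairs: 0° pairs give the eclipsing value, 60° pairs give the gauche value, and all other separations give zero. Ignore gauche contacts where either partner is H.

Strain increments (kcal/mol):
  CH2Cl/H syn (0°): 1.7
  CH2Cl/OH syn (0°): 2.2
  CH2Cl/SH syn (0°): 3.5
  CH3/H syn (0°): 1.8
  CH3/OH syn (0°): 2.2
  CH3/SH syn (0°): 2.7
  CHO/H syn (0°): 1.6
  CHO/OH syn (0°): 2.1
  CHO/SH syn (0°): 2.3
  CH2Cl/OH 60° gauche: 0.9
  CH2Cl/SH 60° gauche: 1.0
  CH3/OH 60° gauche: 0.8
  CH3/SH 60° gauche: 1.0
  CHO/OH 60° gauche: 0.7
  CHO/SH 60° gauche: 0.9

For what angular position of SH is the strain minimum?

300°

SH at 0° (eclipsed): CH2Cl(0°)/SH(0°) eclipsed 3.5; CH3(120°)/H(120°) eclipsed 1.8; CHO(240°)/OH(240°) eclipsed 2.1 → 7.4 kcal/mol.
SH at 60° (staggered): CH2Cl(0°)/SH(60°) gauche 1.0; CH2Cl(0°)/OH(300°) gauche 0.9; CH3(120°)/SH(60°) gauche 1.0; CHO(240°)/OH(300°) gauche 0.7 → 3.6 kcal/mol.
SH at 120° (eclipsed): CH2Cl(0°)/OH(0°) eclipsed 2.2; CH3(120°)/SH(120°) eclipsed 2.7; CHO(240°)/H(240°) eclipsed 1.6 → 6.5 kcal/mol.
SH at 180° (staggered): CH2Cl(0°)/OH(60°) gauche 0.9; CH3(120°)/SH(180°) gauche 1.0; CH3(120°)/OH(60°) gauche 0.8; CHO(240°)/SH(180°) gauche 0.9 → 3.6 kcal/mol.
SH at 240° (eclipsed): CH2Cl(0°)/H(0°) eclipsed 1.7; CH3(120°)/OH(120°) eclipsed 2.2; CHO(240°)/SH(240°) eclipsed 2.3 → 6.2 kcal/mol.
SH at 300° (staggered): CH2Cl(0°)/SH(300°) gauche 1.0; CH3(120°)/OH(180°) gauche 0.8; CHO(240°)/SH(300°) gauche 0.9; CHO(240°)/OH(180°) gauche 0.7 → 3.4 kcal/mol.
The minimum (3.4 kcal/mol) occurs with SH at 300°.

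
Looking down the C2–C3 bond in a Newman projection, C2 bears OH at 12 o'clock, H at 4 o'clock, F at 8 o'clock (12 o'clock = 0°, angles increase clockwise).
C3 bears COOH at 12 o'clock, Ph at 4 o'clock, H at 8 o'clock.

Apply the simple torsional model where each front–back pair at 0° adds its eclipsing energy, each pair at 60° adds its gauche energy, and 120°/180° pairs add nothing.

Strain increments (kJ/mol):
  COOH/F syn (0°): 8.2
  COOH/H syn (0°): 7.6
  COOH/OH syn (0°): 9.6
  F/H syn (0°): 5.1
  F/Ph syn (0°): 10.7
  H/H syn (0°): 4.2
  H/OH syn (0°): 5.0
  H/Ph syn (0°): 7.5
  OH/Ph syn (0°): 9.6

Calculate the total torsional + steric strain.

This conformer is eclipsed. OH at 0° is eclipsed with COOH at 0° (9.6); H at 120° is eclipsed with Ph at 120° (7.5); F at 240° is eclipsed with H at 240° (5.1). Total 22.2 kJ/mol.

22.2 kJ/mol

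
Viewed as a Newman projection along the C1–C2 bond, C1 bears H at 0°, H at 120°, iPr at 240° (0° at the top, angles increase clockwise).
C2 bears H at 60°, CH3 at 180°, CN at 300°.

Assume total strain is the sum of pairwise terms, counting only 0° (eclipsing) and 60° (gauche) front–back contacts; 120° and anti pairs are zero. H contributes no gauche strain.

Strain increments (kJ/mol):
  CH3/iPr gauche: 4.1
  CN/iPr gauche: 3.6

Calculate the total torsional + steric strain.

7.7 kJ/mol

This conformer is staggered. iPr at 240° is gauche with CH3 at 180° (4.1); iPr at 240° is gauche with CN at 300° (3.6). Total 7.7 kJ/mol.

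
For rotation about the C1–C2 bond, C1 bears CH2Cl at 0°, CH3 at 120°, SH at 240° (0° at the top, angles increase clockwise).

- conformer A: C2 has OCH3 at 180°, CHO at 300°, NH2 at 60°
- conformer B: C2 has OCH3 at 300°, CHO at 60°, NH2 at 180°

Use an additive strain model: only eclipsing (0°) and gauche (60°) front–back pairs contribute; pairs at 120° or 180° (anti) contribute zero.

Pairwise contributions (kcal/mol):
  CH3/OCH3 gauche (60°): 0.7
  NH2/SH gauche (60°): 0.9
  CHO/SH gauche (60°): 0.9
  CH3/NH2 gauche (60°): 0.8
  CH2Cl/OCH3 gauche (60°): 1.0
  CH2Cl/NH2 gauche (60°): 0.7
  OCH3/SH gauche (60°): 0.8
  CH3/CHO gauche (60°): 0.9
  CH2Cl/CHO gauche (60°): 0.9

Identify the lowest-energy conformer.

A (staggered): CH2Cl–CHO gauche, CH2Cl–NH2 gauche, CH3–OCH3 gauche, CH3–NH2 gauche, SH–OCH3 gauche, SH–CHO gauche; 0.9 + 0.7 + 0.7 + 0.8 + 0.8 + 0.9 = 4.8 kcal/mol.
B (staggered): CH2Cl–OCH3 gauche, CH2Cl–CHO gauche, CH3–CHO gauche, CH3–NH2 gauche, SH–OCH3 gauche, SH–NH2 gauche; 1.0 + 0.9 + 0.9 + 0.8 + 0.8 + 0.9 = 5.3 kcal/mol.
A has the lowest total (4.8 kcal/mol).

A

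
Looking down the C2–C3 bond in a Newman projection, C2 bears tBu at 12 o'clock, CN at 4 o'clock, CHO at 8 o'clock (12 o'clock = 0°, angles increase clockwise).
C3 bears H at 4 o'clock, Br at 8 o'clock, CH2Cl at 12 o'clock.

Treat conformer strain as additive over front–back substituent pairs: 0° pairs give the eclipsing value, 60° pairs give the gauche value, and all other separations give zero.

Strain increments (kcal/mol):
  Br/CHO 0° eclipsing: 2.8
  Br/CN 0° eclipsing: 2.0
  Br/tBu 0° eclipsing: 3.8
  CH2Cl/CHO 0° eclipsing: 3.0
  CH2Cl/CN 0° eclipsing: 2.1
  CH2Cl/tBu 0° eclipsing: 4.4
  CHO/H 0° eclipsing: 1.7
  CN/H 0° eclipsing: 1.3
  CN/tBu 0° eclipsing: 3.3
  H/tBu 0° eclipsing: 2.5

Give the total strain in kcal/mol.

This conformer is eclipsed. tBu at 0° is eclipsed with CH2Cl at 0° (4.4); CN at 120° is eclipsed with H at 120° (1.3); CHO at 240° is eclipsed with Br at 240° (2.8). Total 8.5 kcal/mol.

8.5 kcal/mol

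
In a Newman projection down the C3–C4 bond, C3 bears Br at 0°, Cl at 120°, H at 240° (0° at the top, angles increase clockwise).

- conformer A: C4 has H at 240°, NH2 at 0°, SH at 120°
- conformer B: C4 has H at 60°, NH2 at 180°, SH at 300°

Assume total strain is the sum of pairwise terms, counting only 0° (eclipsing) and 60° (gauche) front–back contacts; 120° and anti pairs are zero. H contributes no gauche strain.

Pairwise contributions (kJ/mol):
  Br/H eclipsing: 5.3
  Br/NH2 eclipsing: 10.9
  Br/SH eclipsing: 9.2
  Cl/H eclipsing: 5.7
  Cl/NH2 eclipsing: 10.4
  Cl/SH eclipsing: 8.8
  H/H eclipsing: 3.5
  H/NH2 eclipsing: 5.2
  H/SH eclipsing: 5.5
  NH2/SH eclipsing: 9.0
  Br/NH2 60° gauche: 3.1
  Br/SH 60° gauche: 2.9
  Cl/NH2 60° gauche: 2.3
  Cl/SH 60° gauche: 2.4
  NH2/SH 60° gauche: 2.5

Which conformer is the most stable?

A (eclipsed): Br–NH2 eclipsed, Cl–SH eclipsed, H–H eclipsed; 10.9 + 8.8 + 3.5 = 23.2 kJ/mol.
B (staggered): Br–SH gauche, Cl–NH2 gauche; 2.9 + 2.3 = 5.2 kJ/mol.
B has the lowest total (5.2 kJ/mol).

B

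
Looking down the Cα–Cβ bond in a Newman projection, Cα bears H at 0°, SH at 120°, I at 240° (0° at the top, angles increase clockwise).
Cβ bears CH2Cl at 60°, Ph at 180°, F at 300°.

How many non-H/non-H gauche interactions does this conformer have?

Non-H gauche pairs: SH(120°)/CH2Cl(60°); SH(120°)/Ph(180°); I(240°)/Ph(180°); I(240°)/F(300°) — 4 interactions.

4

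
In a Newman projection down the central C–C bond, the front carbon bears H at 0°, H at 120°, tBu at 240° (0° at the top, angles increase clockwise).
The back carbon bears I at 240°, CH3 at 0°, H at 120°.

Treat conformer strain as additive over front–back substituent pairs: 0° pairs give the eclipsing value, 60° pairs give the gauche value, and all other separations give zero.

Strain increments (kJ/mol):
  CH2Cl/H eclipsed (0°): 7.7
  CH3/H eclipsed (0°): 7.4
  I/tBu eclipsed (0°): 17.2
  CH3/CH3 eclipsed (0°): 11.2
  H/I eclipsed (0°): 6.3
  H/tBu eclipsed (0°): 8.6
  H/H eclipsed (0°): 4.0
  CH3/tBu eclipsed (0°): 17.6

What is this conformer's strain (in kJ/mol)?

28.6 kJ/mol

This conformer is eclipsed. H at 0° is eclipsed with CH3 at 0° (7.4); H at 120° is eclipsed with H at 120° (4.0); tBu at 240° is eclipsed with I at 240° (17.2). Total 28.6 kJ/mol.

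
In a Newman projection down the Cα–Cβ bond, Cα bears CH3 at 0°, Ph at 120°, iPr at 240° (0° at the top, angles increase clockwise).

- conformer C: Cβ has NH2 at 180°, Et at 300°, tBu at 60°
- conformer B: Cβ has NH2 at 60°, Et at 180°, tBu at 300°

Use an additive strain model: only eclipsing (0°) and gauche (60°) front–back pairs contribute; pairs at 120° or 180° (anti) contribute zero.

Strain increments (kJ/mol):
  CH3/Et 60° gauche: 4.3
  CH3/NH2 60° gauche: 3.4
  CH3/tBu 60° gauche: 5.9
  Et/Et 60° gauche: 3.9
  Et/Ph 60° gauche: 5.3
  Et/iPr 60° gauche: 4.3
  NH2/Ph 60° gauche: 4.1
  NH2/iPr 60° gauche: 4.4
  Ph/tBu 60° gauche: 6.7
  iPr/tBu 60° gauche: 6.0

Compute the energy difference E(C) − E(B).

C (staggered): CH3–Et gauche, CH3–tBu gauche, Ph–NH2 gauche, Ph–tBu gauche, iPr–NH2 gauche, iPr–Et gauche; 4.3 + 5.9 + 4.1 + 6.7 + 4.4 + 4.3 = 29.7 kJ/mol.
B (staggered): CH3–NH2 gauche, CH3–tBu gauche, Ph–NH2 gauche, Ph–Et gauche, iPr–Et gauche, iPr–tBu gauche; 3.4 + 5.9 + 4.1 + 5.3 + 4.3 + 6.0 = 29.0 kJ/mol.
E(C) − E(B) = 29.7 − 29.0 = +0.7 kJ/mol.

+0.7 kJ/mol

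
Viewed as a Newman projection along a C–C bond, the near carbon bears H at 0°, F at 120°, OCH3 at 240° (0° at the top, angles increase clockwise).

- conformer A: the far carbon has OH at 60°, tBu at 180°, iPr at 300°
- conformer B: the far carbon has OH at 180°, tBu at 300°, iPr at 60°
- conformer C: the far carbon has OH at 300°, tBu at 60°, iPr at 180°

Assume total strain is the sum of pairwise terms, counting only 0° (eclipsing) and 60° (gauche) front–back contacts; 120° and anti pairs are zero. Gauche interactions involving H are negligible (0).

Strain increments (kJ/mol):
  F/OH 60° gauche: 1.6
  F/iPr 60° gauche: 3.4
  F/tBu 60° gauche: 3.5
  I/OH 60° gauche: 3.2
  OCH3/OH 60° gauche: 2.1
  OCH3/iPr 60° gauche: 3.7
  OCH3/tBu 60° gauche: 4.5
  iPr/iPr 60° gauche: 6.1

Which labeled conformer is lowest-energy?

B

A is staggered. F at 120° is gauche with OH at 60° (1.6); F at 120° is gauche with tBu at 180° (3.5); OCH3 at 240° is gauche with tBu at 180° (4.5); OCH3 at 240° is gauche with iPr at 300° (3.7). Total 13.3 kJ/mol.
B is staggered. F at 120° is gauche with OH at 180° (1.6); F at 120° is gauche with iPr at 60° (3.4); OCH3 at 240° is gauche with OH at 180° (2.1); OCH3 at 240° is gauche with tBu at 300° (4.5). Total 11.6 kJ/mol.
C is staggered. F at 120° is gauche with tBu at 60° (3.5); F at 120° is gauche with iPr at 180° (3.4); OCH3 at 240° is gauche with OH at 300° (2.1); OCH3 at 240° is gauche with iPr at 180° (3.7). Total 12.7 kJ/mol.
B has the lowest total (11.6 kJ/mol).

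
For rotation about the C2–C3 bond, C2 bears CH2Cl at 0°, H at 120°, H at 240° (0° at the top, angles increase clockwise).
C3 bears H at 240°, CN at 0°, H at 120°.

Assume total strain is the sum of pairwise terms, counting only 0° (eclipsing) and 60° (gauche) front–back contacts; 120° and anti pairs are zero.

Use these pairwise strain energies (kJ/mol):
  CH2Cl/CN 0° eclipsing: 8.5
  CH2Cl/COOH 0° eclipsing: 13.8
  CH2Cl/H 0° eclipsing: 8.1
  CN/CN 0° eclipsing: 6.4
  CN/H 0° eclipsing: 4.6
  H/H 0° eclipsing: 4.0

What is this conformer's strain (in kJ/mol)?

This conformer is eclipsed. CH2Cl at 0° is eclipsed with CN at 0° (8.5); H at 120° is eclipsed with H at 120° (4.0); H at 240° is eclipsed with H at 240° (4.0). Total 16.5 kJ/mol.

16.5 kJ/mol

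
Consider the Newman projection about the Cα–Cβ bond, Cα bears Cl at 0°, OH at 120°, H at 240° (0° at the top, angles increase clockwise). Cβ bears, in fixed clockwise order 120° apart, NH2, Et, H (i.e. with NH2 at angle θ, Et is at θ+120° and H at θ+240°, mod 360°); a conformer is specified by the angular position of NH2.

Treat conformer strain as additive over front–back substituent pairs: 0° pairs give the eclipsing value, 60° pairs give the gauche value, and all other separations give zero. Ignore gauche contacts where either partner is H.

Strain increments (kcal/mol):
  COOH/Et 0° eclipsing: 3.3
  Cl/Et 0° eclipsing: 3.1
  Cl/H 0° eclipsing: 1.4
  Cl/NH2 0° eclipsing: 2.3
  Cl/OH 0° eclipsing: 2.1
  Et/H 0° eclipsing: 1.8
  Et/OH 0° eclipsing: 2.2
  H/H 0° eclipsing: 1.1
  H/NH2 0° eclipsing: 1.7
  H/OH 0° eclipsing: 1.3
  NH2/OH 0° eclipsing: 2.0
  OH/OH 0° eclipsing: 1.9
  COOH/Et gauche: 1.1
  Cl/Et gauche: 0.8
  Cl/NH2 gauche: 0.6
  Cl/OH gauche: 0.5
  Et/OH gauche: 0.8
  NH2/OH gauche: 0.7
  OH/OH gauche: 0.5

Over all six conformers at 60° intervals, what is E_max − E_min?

4.6 kcal/mol

NH2 at 0° (eclipsed): Cl(0°)/NH2(0°) eclipsed 2.3; OH(120°)/Et(120°) eclipsed 2.2; H(240°)/H(240°) eclipsed 1.1 → 5.6 kcal/mol.
NH2 at 60° (staggered): Cl(0°)/NH2(60°) gauche 0.6; OH(120°)/NH2(60°) gauche 0.7; OH(120°)/Et(180°) gauche 0.8 → 2.1 kcal/mol.
NH2 at 120° (eclipsed): Cl(0°)/H(0°) eclipsed 1.4; OH(120°)/NH2(120°) eclipsed 2.0; H(240°)/Et(240°) eclipsed 1.8 → 5.2 kcal/mol.
NH2 at 180° (staggered): Cl(0°)/Et(300°) gauche 0.8; OH(120°)/NH2(180°) gauche 0.7 → 1.5 kcal/mol.
NH2 at 240° (eclipsed): Cl(0°)/Et(0°) eclipsed 3.1; OH(120°)/H(120°) eclipsed 1.3; H(240°)/NH2(240°) eclipsed 1.7 → 6.1 kcal/mol.
NH2 at 300° (staggered): Cl(0°)/NH2(300°) gauche 0.6; Cl(0°)/Et(60°) gauche 0.8; OH(120°)/Et(60°) gauche 0.8 → 2.2 kcal/mol.
Max at 240° (6.1 kcal/mol), min at 180° (1.5 kcal/mol); barrier = 4.6 kcal/mol.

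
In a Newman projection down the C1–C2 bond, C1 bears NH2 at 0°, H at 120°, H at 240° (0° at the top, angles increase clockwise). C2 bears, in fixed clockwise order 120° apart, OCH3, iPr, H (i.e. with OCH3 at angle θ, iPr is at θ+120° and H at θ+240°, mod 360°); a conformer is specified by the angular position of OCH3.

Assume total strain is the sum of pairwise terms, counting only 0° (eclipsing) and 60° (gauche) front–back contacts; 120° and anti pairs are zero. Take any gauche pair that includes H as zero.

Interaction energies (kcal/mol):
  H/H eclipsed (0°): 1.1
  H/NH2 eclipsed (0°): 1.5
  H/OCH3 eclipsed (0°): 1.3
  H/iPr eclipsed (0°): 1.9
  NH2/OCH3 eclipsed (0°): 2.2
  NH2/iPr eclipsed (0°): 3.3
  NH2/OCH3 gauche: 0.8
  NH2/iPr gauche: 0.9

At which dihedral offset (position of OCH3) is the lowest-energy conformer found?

60°

OCH3 at 0° is eclipsed. NH2 at 0° is eclipsed with OCH3 at 0° (2.2); H at 120° is eclipsed with iPr at 120° (1.9); H at 240° is eclipsed with H at 240° (1.1). Total 5.2 kcal/mol.
OCH3 at 60° is staggered. NH2 at 0° is gauche with OCH3 at 60° (0.8). Total 0.8 kcal/mol.
OCH3 at 120° is eclipsed. NH2 at 0° is eclipsed with H at 0° (1.5); H at 120° is eclipsed with OCH3 at 120° (1.3); H at 240° is eclipsed with iPr at 240° (1.9). Total 4.7 kcal/mol.
OCH3 at 180° is staggered. NH2 at 0° is gauche with iPr at 300° (0.9). Total 0.9 kcal/mol.
OCH3 at 240° is eclipsed. NH2 at 0° is eclipsed with iPr at 0° (3.3); H at 120° is eclipsed with H at 120° (1.1); H at 240° is eclipsed with OCH3 at 240° (1.3). Total 5.7 kcal/mol.
OCH3 at 300° is staggered. NH2 at 0° is gauche with OCH3 at 300° (0.8); NH2 at 0° is gauche with iPr at 60° (0.9). Total 1.7 kcal/mol.
The minimum (0.8 kcal/mol) occurs with OCH3 at 60°.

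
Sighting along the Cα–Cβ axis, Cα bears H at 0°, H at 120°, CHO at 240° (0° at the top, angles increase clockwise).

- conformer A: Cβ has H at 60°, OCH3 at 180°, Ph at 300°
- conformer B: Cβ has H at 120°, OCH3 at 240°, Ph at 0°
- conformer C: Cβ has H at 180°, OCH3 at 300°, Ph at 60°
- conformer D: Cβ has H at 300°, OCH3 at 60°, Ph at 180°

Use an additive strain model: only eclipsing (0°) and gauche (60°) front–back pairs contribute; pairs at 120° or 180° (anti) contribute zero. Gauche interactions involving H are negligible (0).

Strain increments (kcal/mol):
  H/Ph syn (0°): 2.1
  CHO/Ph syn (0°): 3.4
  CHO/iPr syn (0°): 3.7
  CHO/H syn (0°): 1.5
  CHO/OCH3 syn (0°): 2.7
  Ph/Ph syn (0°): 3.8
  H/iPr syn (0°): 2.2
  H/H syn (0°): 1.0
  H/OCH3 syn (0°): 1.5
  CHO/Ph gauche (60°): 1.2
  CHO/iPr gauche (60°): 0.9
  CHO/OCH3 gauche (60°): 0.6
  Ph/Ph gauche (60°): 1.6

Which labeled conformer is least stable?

A (staggered): CHO(240°)/OCH3(180°) gauche 0.6; CHO(240°)/Ph(300°) gauche 1.2 → 1.8 kcal/mol.
B (eclipsed): H(0°)/Ph(0°) eclipsed 2.1; H(120°)/H(120°) eclipsed 1.0; CHO(240°)/OCH3(240°) eclipsed 2.7 → 5.8 kcal/mol.
C (staggered): CHO(240°)/OCH3(300°) gauche 0.6 → 0.6 kcal/mol.
D (staggered): CHO(240°)/Ph(180°) gauche 1.2 → 1.2 kcal/mol.
B has the highest total (5.8 kcal/mol).

B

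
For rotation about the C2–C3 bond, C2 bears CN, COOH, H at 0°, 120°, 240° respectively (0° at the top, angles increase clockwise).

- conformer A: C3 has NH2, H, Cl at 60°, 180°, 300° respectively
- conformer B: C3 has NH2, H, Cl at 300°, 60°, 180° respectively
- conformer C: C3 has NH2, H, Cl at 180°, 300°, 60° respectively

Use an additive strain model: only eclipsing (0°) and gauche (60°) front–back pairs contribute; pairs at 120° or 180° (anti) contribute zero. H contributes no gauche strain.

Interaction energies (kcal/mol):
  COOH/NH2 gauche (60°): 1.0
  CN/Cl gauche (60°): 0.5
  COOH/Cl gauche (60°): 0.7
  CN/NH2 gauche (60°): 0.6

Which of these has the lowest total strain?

A (staggered): CN(0°)/NH2(60°) gauche 0.6; CN(0°)/Cl(300°) gauche 0.5; COOH(120°)/NH2(60°) gauche 1.0 → 2.1 kcal/mol.
B (staggered): CN(0°)/NH2(300°) gauche 0.6; COOH(120°)/Cl(180°) gauche 0.7 → 1.3 kcal/mol.
C (staggered): CN(0°)/Cl(60°) gauche 0.5; COOH(120°)/NH2(180°) gauche 1.0; COOH(120°)/Cl(60°) gauche 0.7 → 2.2 kcal/mol.
B has the lowest total (1.3 kcal/mol).

B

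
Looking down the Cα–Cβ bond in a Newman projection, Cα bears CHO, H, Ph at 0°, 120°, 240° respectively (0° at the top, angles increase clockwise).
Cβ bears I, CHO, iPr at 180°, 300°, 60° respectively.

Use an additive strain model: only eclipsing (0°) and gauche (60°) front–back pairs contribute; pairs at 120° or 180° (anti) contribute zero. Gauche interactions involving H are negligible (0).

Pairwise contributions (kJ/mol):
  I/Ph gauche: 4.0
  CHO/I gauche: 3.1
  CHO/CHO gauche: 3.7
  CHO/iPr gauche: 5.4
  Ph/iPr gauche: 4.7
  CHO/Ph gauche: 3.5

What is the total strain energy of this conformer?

16.6 kJ/mol

This conformer (staggered): CHO–CHO gauche, CHO–iPr gauche, Ph–I gauche, Ph–CHO gauche; 3.7 + 5.4 + 4.0 + 3.5 = 16.6 kJ/mol.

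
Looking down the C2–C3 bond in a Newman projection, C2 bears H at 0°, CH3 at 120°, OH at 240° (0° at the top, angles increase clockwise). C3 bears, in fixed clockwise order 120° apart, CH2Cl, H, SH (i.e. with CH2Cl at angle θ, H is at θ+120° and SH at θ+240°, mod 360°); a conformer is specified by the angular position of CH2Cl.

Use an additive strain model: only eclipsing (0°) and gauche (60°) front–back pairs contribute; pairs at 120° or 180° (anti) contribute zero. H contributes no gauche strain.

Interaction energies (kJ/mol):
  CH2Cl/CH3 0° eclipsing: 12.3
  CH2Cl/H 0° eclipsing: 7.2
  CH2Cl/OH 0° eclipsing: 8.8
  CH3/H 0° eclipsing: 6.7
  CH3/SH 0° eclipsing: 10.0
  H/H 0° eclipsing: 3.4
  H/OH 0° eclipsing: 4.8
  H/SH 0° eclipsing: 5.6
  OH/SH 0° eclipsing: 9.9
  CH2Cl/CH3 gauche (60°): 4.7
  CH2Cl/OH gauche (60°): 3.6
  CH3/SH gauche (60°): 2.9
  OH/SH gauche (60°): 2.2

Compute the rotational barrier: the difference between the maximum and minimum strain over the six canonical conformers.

CH2Cl at 0° (eclipsed): H–CH2Cl eclipsed, CH3–H eclipsed, OH–SH eclipsed; 7.2 + 6.7 + 9.9 = 23.8 kJ/mol.
CH2Cl at 60° (staggered): CH3–CH2Cl gauche, OH–SH gauche; 4.7 + 2.2 = 6.9 kJ/mol.
CH2Cl at 120° (eclipsed): H–SH eclipsed, CH3–CH2Cl eclipsed, OH–H eclipsed; 5.6 + 12.3 + 4.8 = 22.7 kJ/mol.
CH2Cl at 180° (staggered): CH3–CH2Cl gauche, CH3–SH gauche, OH–CH2Cl gauche; 4.7 + 2.9 + 3.6 = 11.2 kJ/mol.
CH2Cl at 240° (eclipsed): H–H eclipsed, CH3–SH eclipsed, OH–CH2Cl eclipsed; 3.4 + 10.0 + 8.8 = 22.2 kJ/mol.
CH2Cl at 300° (staggered): CH3–SH gauche, OH–CH2Cl gauche, OH–SH gauche; 2.9 + 3.6 + 2.2 = 8.7 kJ/mol.
Max at 0° (23.8 kJ/mol), min at 60° (6.9 kJ/mol); barrier = 16.9 kJ/mol.

16.9 kJ/mol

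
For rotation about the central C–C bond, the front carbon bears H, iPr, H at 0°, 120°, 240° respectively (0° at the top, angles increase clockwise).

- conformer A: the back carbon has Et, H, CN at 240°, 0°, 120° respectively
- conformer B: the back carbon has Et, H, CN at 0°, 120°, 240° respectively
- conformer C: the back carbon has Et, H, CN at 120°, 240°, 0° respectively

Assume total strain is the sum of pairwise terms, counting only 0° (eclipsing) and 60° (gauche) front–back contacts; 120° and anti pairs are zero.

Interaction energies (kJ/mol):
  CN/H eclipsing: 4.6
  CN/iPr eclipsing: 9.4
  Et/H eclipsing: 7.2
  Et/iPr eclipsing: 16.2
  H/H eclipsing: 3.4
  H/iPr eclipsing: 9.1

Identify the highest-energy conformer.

A is eclipsed. H at 0° is eclipsed with H at 0° (3.4); iPr at 120° is eclipsed with CN at 120° (9.4); H at 240° is eclipsed with Et at 240° (7.2). Total 20.0 kJ/mol.
B is eclipsed. H at 0° is eclipsed with Et at 0° (7.2); iPr at 120° is eclipsed with H at 120° (9.1); H at 240° is eclipsed with CN at 240° (4.6). Total 20.9 kJ/mol.
C is eclipsed. H at 0° is eclipsed with CN at 0° (4.6); iPr at 120° is eclipsed with Et at 120° (16.2); H at 240° is eclipsed with H at 240° (3.4). Total 24.2 kJ/mol.
C has the highest total (24.2 kJ/mol).

C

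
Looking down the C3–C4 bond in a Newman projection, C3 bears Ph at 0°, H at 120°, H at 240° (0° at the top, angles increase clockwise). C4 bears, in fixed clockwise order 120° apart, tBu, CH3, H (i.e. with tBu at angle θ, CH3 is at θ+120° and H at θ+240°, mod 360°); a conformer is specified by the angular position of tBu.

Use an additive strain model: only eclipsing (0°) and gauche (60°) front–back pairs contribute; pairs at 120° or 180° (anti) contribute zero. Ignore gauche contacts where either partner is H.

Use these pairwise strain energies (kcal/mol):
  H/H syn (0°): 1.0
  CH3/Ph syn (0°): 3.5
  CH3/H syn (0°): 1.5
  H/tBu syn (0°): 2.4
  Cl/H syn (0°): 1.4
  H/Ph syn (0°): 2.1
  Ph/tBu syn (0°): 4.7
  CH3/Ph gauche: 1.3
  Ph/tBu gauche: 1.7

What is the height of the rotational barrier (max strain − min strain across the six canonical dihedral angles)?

5.9 kcal/mol

tBu at 0° (eclipsed): Ph(0°)/tBu(0°) eclipsed 4.7; H(120°)/CH3(120°) eclipsed 1.5; H(240°)/H(240°) eclipsed 1.0 → 7.2 kcal/mol.
tBu at 60° (staggered): Ph(0°)/tBu(60°) gauche 1.7 → 1.7 kcal/mol.
tBu at 120° (eclipsed): Ph(0°)/H(0°) eclipsed 2.1; H(120°)/tBu(120°) eclipsed 2.4; H(240°)/CH3(240°) eclipsed 1.5 → 6.0 kcal/mol.
tBu at 180° (staggered): Ph(0°)/CH3(300°) gauche 1.3 → 1.3 kcal/mol.
tBu at 240° (eclipsed): Ph(0°)/CH3(0°) eclipsed 3.5; H(120°)/H(120°) eclipsed 1.0; H(240°)/tBu(240°) eclipsed 2.4 → 6.9 kcal/mol.
tBu at 300° (staggered): Ph(0°)/tBu(300°) gauche 1.7; Ph(0°)/CH3(60°) gauche 1.3 → 3.0 kcal/mol.
Max at 0° (7.2 kcal/mol), min at 180° (1.3 kcal/mol); barrier = 5.9 kcal/mol.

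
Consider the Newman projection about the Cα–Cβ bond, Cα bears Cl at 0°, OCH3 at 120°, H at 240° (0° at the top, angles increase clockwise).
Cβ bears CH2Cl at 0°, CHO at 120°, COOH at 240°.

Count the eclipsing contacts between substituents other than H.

2

Non-H eclipsing pairs: Cl(0°)/CH2Cl(0°); OCH3(120°)/CHO(120°) — 2 interactions.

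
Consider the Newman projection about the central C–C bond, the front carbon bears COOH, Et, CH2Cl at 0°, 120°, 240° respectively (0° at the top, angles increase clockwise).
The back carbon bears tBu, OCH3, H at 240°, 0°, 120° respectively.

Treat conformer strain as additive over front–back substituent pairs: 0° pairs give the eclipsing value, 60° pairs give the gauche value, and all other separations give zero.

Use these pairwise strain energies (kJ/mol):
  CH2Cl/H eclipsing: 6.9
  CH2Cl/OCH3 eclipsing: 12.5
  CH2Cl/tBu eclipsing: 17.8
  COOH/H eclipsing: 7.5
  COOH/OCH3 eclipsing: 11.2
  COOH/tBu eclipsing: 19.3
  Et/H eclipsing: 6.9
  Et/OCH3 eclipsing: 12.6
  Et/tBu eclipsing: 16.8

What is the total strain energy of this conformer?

This conformer (eclipsed): COOH(0°)/OCH3(0°) eclipsed 11.2; Et(120°)/H(120°) eclipsed 6.9; CH2Cl(240°)/tBu(240°) eclipsed 17.8 → 35.9 kJ/mol.

35.9 kJ/mol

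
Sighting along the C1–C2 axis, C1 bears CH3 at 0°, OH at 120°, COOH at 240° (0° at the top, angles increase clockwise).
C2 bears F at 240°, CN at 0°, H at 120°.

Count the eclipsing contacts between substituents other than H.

2

Non-H eclipsing pairs: CH3(0°)/CN(0°); COOH(240°)/F(240°) — 2 interactions.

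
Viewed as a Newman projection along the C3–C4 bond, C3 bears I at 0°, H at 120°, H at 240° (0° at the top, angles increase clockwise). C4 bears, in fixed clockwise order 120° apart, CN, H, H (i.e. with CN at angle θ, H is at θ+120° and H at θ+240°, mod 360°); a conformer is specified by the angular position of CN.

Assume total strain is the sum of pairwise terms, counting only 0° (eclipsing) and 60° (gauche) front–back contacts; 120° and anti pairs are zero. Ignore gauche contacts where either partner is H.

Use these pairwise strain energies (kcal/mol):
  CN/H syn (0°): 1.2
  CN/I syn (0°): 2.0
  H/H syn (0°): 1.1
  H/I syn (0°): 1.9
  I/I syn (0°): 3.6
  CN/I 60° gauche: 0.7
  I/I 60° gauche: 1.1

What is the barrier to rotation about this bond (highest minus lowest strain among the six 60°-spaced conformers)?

CN at 0° (eclipsed): I–CN eclipsed, H–H eclipsed, H–H eclipsed; 2.0 + 1.1 + 1.1 = 4.2 kcal/mol.
CN at 60° (staggered): I–CN gauche; 0.7 = 0.7 kcal/mol.
CN at 120° (eclipsed): I–H eclipsed, H–CN eclipsed, H–H eclipsed; 1.9 + 1.2 + 1.1 = 4.2 kcal/mol.
CN at 180° (staggered): no non-H gauche contacts → 0.0 kcal/mol.
CN at 240° (eclipsed): I–H eclipsed, H–H eclipsed, H–CN eclipsed; 1.9 + 1.1 + 1.2 = 4.2 kcal/mol.
CN at 300° (staggered): I–CN gauche; 0.7 = 0.7 kcal/mol.
Max at 0° (4.2 kcal/mol), min at 180° (0.0 kcal/mol); barrier = 4.2 kcal/mol.

4.2 kcal/mol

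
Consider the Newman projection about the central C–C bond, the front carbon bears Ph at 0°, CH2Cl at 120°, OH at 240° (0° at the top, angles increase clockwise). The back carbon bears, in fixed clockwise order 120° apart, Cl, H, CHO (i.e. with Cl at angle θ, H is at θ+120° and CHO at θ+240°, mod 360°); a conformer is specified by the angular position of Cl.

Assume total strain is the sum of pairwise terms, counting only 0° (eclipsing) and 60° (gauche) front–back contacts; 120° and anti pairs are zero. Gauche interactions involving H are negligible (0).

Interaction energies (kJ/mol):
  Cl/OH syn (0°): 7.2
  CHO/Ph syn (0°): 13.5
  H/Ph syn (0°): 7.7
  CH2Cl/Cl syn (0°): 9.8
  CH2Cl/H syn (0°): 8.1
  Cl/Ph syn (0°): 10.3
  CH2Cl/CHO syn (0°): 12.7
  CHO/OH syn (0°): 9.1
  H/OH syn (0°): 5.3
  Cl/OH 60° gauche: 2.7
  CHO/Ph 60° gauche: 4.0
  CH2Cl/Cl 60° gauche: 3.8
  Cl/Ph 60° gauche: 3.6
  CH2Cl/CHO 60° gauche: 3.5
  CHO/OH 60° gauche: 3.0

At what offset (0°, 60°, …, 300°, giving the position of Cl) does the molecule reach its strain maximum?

Cl at 0° (eclipsed): Ph(0°)/Cl(0°) eclipsed 10.3; CH2Cl(120°)/H(120°) eclipsed 8.1; OH(240°)/CHO(240°) eclipsed 9.1 → 27.5 kJ/mol.
Cl at 60° (staggered): Ph(0°)/Cl(60°) gauche 3.6; Ph(0°)/CHO(300°) gauche 4.0; CH2Cl(120°)/Cl(60°) gauche 3.8; OH(240°)/CHO(300°) gauche 3.0 → 14.4 kJ/mol.
Cl at 120° (eclipsed): Ph(0°)/CHO(0°) eclipsed 13.5; CH2Cl(120°)/Cl(120°) eclipsed 9.8; OH(240°)/H(240°) eclipsed 5.3 → 28.6 kJ/mol.
Cl at 180° (staggered): Ph(0°)/CHO(60°) gauche 4.0; CH2Cl(120°)/Cl(180°) gauche 3.8; CH2Cl(120°)/CHO(60°) gauche 3.5; OH(240°)/Cl(180°) gauche 2.7 → 14.0 kJ/mol.
Cl at 240° (eclipsed): Ph(0°)/H(0°) eclipsed 7.7; CH2Cl(120°)/CHO(120°) eclipsed 12.7; OH(240°)/Cl(240°) eclipsed 7.2 → 27.6 kJ/mol.
Cl at 300° (staggered): Ph(0°)/Cl(300°) gauche 3.6; CH2Cl(120°)/CHO(180°) gauche 3.5; OH(240°)/Cl(300°) gauche 2.7; OH(240°)/CHO(180°) gauche 3.0 → 12.8 kJ/mol.
The maximum (28.6 kJ/mol) occurs with Cl at 120°.

120°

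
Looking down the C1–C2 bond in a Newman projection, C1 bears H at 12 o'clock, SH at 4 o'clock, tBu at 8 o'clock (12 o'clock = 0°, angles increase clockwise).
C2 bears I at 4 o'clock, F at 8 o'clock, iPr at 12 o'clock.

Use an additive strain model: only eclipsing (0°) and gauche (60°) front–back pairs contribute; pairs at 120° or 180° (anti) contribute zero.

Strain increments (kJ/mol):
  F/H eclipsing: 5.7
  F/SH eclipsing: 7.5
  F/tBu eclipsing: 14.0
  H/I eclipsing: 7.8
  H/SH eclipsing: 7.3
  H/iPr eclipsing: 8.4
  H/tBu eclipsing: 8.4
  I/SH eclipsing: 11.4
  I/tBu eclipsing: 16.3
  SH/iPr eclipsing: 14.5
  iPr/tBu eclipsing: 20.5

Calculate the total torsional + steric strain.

This conformer (eclipsed): H–iPr eclipsed, SH–I eclipsed, tBu–F eclipsed; 8.4 + 11.4 + 14.0 = 33.8 kJ/mol.

33.8 kJ/mol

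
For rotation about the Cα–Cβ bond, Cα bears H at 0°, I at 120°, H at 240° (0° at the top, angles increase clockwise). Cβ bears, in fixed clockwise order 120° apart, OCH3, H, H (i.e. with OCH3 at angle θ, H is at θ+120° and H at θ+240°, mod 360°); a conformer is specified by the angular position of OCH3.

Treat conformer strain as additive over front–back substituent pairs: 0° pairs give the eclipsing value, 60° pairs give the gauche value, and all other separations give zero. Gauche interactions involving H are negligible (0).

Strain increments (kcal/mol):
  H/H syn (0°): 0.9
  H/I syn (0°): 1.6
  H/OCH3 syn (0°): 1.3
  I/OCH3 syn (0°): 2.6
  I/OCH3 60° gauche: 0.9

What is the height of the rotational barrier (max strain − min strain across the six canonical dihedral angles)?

4.4 kcal/mol

OCH3 at 0° (eclipsed): H(0°)/OCH3(0°) eclipsed 1.3; I(120°)/H(120°) eclipsed 1.6; H(240°)/H(240°) eclipsed 0.9 → 3.8 kcal/mol.
OCH3 at 60° (staggered): I(120°)/OCH3(60°) gauche 0.9 → 0.9 kcal/mol.
OCH3 at 120° (eclipsed): H(0°)/H(0°) eclipsed 0.9; I(120°)/OCH3(120°) eclipsed 2.6; H(240°)/H(240°) eclipsed 0.9 → 4.4 kcal/mol.
OCH3 at 180° (staggered): I(120°)/OCH3(180°) gauche 0.9 → 0.9 kcal/mol.
OCH3 at 240° (eclipsed): H(0°)/H(0°) eclipsed 0.9; I(120°)/H(120°) eclipsed 1.6; H(240°)/OCH3(240°) eclipsed 1.3 → 3.8 kcal/mol.
OCH3 at 300° (staggered): no non-H gauche contacts → 0.0 kcal/mol.
Max at 120° (4.4 kcal/mol), min at 300° (0.0 kcal/mol); barrier = 4.4 kcal/mol.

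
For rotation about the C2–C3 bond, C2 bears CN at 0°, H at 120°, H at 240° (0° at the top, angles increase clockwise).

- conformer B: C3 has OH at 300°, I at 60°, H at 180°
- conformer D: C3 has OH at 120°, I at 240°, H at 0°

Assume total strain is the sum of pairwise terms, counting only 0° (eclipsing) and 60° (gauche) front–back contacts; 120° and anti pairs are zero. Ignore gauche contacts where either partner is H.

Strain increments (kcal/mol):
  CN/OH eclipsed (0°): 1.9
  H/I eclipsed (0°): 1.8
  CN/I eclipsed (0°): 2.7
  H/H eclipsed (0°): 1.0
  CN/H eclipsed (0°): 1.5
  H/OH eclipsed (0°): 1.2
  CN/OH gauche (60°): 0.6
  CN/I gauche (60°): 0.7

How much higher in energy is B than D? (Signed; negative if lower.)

B (staggered): CN–OH gauche, CN–I gauche; 0.6 + 0.7 = 1.3 kcal/mol.
D (eclipsed): CN–H eclipsed, H–OH eclipsed, H–I eclipsed; 1.5 + 1.2 + 1.8 = 4.5 kcal/mol.
E(B) − E(D) = 1.3 − 4.5 = -3.2 kcal/mol.

-3.2 kcal/mol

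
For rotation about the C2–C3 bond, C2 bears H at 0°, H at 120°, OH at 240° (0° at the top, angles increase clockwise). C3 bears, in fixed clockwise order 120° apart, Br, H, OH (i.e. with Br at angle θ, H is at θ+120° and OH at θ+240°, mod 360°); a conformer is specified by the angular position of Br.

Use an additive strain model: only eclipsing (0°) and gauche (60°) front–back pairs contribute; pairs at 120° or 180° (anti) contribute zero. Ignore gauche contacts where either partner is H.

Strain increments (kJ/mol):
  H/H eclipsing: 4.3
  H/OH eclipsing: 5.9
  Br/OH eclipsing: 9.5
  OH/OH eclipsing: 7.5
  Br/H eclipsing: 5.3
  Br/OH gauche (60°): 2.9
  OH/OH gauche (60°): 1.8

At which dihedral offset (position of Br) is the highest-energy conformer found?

240°

Br at 0° (eclipsed): H–Br eclipsed, H–H eclipsed, OH–OH eclipsed; 5.3 + 4.3 + 7.5 = 17.1 kJ/mol.
Br at 60° (staggered): OH–OH gauche; 1.8 = 1.8 kJ/mol.
Br at 120° (eclipsed): H–OH eclipsed, H–Br eclipsed, OH–H eclipsed; 5.9 + 5.3 + 5.9 = 17.1 kJ/mol.
Br at 180° (staggered): OH–Br gauche; 2.9 = 2.9 kJ/mol.
Br at 240° (eclipsed): H–H eclipsed, H–OH eclipsed, OH–Br eclipsed; 4.3 + 5.9 + 9.5 = 19.7 kJ/mol.
Br at 300° (staggered): OH–Br gauche, OH–OH gauche; 2.9 + 1.8 = 4.7 kJ/mol.
The maximum (19.7 kJ/mol) occurs with Br at 240°.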